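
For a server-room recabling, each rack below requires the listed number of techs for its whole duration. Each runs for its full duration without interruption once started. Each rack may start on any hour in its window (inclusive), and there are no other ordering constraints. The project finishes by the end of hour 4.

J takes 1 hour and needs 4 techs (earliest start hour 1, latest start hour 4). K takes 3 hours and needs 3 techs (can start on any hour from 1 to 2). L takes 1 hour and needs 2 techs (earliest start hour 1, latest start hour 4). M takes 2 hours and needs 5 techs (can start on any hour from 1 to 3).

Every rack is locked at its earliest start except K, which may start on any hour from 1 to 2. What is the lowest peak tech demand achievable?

11

K@1: h1:14  h2:8  h3:3  h4:0 → peak 14
K@2: h1:11  h2:8  h3:3  h4:3 → peak 11
Best is K@2, peak 11.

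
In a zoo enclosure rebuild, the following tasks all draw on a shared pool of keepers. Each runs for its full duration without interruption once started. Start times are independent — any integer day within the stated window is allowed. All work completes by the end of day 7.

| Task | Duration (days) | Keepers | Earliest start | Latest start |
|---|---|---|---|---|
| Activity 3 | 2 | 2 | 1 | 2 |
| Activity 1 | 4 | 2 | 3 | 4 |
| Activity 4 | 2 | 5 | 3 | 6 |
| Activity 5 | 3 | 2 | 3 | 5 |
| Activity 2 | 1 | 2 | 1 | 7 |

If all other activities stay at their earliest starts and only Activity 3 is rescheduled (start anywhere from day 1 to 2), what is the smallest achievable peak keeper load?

Activity 3@1: d1:4  d2:2  d3:9  d4:9  d5:4  d6:2  d7:0 → peak 9
Activity 3@2: d1:2  d2:2  d3:11  d4:9  d5:4  d6:2  d7:0 → peak 11
Best is Activity 3@1, peak 9.

9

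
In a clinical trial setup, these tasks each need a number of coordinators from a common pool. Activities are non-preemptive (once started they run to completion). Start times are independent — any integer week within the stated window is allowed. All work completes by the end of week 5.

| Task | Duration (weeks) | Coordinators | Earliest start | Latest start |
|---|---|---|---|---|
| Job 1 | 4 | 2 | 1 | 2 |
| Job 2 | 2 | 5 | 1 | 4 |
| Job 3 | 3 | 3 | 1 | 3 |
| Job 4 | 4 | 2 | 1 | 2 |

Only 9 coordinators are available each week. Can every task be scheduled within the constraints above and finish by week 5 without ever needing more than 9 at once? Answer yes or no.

yes

Schedule Job 1@1, Job 2@1, Job 3@3, Job 4@1: w1:9  w2:9  w3:7  w4:7  w5:3 — peak 9 ≤ 9.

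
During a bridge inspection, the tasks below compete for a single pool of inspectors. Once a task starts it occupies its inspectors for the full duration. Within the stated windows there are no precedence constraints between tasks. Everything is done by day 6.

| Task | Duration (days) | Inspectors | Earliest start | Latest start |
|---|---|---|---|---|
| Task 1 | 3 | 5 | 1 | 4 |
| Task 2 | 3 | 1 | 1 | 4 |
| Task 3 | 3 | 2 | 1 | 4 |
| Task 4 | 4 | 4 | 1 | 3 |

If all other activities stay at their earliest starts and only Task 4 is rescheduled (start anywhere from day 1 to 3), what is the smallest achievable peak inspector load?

12

Task 4@1: d1:12  d2:12  d3:12  d4:4  d5:0  d6:0 → peak 12
Task 4@2: d1:8  d2:12  d3:12  d4:4  d5:4  d6:0 → peak 12
Task 4@3: d1:8  d2:8  d3:12  d4:4  d5:4  d6:4 → peak 12
Best is Task 4@1, peak 12.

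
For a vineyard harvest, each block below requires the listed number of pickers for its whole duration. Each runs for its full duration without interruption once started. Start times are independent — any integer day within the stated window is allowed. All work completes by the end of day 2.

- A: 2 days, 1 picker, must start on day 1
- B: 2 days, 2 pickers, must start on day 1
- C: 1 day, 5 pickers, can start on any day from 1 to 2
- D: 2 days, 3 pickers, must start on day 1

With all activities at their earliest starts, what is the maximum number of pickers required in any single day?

Early-start schedule: A@1, B@1, C@1, D@1.
Load per day: day 1: 11, day 2: 6.
Peak is 11.

11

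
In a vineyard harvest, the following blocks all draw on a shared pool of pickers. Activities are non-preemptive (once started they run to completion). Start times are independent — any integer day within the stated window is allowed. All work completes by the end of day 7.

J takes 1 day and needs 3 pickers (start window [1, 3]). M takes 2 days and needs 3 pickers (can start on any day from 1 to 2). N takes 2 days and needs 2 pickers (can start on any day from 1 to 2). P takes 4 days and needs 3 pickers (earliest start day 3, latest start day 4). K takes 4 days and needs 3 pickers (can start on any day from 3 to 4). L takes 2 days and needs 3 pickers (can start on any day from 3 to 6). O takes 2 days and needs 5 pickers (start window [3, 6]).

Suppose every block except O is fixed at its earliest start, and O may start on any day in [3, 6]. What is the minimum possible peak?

11

O@3: d1:8  d2:5  d3:14  d4:14  d5:6  d6:6  d7:0 → peak 14
O@4: d1:8  d2:5  d3:9  d4:14  d5:11  d6:6  d7:0 → peak 14
O@5: d1:8  d2:5  d3:9  d4:9  d5:11  d6:11  d7:0 → peak 11
O@6: d1:8  d2:5  d3:9  d4:9  d5:6  d6:11  d7:5 → peak 11
Best is O@5, peak 11.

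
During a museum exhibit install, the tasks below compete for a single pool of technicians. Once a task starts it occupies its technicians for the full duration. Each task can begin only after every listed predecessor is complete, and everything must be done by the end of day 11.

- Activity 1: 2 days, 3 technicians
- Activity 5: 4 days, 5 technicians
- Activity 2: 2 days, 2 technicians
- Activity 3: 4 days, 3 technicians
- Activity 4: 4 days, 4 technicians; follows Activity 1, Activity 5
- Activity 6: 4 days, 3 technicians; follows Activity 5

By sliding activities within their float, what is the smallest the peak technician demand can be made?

8

Early-start (Activity 1@1, Activity 5@1, Activity 2@1, Activity 3@1, Activity 4@5, Activity 6@5) gives peak 13: d1:13  d2:13  d3:8  d4:8  d5:7  d6:7  d7:7  d8:7  d9:0  d10:0  d11:0.
Shift Activity 2→5, Activity 3→3, Activity 4→7.
Schedule Activity 1@1, Activity 5@1, Activity 2@5, Activity 3@3, Activity 4@7, Activity 6@5: d1:8  d2:8  d3:8  d4:8  d5:8  d6:8  d7:7  d8:7  d9:4  d10:4  d11:0 — peak 8.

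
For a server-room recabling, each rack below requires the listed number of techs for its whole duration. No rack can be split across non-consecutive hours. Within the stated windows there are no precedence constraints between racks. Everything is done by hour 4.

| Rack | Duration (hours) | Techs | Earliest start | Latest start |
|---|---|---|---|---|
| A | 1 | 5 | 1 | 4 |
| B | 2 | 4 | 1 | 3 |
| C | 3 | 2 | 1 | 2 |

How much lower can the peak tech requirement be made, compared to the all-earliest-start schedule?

5

Early-start peak: h1:11  h2:6  h3:2  h4:0 ⇒ 11.
Leveled (A@1, B@2, C@2): h1:5  h2:6  h3:6  h4:2 ⇒ 6.
Reduction 11 − 6 = 5.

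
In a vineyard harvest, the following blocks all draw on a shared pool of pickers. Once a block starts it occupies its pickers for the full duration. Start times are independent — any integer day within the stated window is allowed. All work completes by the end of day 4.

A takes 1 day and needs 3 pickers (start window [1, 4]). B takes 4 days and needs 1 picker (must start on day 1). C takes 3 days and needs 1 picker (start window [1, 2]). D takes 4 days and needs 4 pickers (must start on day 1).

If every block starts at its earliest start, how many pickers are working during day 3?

At early start, day 3 has: B, C, D.
Demand: 1 + 1 + 4 = 6.

6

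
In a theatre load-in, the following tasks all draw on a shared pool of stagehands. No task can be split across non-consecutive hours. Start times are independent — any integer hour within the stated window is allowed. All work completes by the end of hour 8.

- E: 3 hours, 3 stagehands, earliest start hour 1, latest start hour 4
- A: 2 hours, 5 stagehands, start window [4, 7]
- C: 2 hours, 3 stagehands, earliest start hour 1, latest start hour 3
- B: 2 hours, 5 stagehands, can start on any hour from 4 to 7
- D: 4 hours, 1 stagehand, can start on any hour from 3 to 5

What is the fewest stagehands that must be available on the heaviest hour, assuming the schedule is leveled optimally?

Early-start (E@1, A@4, C@1, B@4, D@3) gives peak 11: h1:6  h2:6  h3:4  h4:11  h5:11  h6:1  h7:0  h8:0.
Shift B→6.
Schedule E@1, A@4, C@1, B@6, D@3: h1:6  h2:6  h3:4  h4:6  h5:6  h6:6  h7:5  h8:0 — peak 6.

6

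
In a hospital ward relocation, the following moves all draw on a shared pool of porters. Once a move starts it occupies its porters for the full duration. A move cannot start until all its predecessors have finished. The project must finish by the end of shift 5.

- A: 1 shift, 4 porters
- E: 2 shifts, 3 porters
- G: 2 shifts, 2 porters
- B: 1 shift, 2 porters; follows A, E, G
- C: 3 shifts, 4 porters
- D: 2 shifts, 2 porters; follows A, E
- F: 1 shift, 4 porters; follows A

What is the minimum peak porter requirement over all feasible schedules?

8

Early-start (A@1, E@1, G@1, B@3, C@1, D@3, F@2) gives peak 13: s1:13  s2:13  s3:8  s4:2  s5:0.
Shift G→2, B→4, C→3, F→5.
Schedule A@1, E@1, G@2, B@4, C@3, D@3, F@5: s1:7  s2:5  s3:8  s4:8  s5:8 — peak 8.
Total porter-shifts = 36 over 5 shifts ⇒ peak ≥ ⌈36/5⌉ = 8, so 8 is optimal.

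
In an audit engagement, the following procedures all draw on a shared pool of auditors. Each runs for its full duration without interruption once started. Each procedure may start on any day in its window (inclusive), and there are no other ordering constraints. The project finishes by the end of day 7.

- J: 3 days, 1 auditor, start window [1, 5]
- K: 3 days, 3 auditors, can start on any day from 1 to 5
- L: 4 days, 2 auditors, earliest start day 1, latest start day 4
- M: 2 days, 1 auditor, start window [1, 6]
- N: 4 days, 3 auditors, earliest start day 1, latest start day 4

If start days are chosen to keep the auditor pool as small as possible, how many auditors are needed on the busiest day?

Early-start (J@1, K@1, L@1, M@1, N@1) gives peak 10: d1:10  d2:10  d3:9  d4:5  d5:0  d6:0  d7:0.
Shift L→4, N→4.
Schedule J@1, K@1, L@4, M@1, N@4: d1:5  d2:5  d3:4  d4:5  d5:5  d6:5  d7:5 — peak 5.
Total auditor-days = 34 over 7 days ⇒ peak ≥ ⌈34/7⌉ = 5, so 5 is optimal.

5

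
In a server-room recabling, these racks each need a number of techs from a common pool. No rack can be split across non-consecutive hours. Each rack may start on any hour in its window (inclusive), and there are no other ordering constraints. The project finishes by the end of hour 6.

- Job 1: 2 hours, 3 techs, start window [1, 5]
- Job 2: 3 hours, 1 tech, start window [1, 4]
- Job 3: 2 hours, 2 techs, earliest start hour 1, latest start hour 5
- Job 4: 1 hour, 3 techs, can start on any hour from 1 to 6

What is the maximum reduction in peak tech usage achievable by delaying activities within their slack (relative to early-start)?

6

Early-start peak: h1:9  h2:6  h3:1  h4:0  h5:0  h6:0 ⇒ 9.
Leveled (Job 1@1, Job 2@3, Job 3@3, Job 4@6): h1:3  h2:3  h3:3  h4:3  h5:1  h6:3 ⇒ 3.
Reduction 9 − 3 = 6.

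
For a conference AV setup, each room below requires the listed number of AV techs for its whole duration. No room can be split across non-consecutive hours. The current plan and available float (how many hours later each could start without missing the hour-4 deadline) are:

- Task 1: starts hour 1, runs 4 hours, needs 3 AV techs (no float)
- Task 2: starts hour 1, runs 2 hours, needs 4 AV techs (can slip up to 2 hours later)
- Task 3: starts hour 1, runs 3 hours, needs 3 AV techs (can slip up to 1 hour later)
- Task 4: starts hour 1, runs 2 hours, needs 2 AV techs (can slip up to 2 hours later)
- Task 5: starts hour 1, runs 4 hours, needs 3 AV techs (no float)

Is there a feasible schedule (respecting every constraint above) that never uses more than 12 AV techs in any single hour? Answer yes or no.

no

The minimum achievable peak is 13; 12 < 13, so no feasible schedule stays within the cap.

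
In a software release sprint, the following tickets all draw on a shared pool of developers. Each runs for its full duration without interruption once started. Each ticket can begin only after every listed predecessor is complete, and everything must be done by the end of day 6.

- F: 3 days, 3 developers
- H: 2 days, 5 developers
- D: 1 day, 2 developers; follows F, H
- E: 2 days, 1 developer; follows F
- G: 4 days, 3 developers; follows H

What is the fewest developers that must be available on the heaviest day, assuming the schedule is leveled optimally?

8

Schedule F@1, H@1, D@4, E@4, G@3: d1:8  d2:8  d3:6  d4:6  d5:4  d6:3 — peak 8.
No arrangement of the 8 feasible schedules does better.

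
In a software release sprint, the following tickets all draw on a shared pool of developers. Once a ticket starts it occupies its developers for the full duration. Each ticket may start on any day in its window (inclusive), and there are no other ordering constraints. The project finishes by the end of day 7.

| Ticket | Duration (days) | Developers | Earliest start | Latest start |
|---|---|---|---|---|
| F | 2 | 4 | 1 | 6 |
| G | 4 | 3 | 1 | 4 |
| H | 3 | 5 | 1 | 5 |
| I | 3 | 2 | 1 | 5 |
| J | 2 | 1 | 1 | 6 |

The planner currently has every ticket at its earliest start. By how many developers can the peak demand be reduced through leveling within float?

8

Early-start peak: d1:15  d2:15  d3:10  d4:3  d5:0  d6:0  d7:0 ⇒ 15.
Leveled (F@1, G@1, H@5, I@3, J@3): d1:7  d2:7  d3:6  d4:6  d5:7  d6:5  d7:5 ⇒ 7.
Reduction 15 − 7 = 8.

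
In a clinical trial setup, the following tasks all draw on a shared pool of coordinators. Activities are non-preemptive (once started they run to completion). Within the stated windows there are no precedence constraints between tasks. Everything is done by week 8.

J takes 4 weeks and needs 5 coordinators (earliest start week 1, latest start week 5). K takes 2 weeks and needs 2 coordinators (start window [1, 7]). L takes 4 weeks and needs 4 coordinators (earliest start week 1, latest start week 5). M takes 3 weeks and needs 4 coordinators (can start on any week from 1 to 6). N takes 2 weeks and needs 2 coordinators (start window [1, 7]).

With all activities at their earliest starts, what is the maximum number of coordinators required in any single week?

17

Early-start schedule: J@1, K@1, L@1, M@1, N@1.
Load per week: week 1: 17, week 2: 17, week 3: 13, week 4: 9, week 5: 0, week 6: 0, week 7: 0, week 8: 0.
Peak is 17.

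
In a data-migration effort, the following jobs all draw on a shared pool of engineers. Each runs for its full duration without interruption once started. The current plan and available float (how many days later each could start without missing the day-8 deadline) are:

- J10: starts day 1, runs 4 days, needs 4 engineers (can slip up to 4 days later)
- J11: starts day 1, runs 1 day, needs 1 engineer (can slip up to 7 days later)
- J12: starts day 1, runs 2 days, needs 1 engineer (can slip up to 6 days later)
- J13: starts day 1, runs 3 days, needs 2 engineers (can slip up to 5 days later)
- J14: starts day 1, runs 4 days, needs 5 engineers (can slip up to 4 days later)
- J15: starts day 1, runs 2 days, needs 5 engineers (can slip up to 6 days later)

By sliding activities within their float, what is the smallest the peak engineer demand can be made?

9

Early-start (J10@1, J11@1, J12@1, J13@1, J14@1, J15@1) gives peak 18: d1:18  d2:17  d3:11  d4:9  d5:0  d6:0  d7:0  d8:0.
Shift J13→5, J14→3, J15→7.
Schedule J10@1, J11@1, J12@1, J13@5, J14@3, J15@7: d1:6  d2:5  d3:9  d4:9  d5:7  d6:7  d7:7  d8:5 — peak 9.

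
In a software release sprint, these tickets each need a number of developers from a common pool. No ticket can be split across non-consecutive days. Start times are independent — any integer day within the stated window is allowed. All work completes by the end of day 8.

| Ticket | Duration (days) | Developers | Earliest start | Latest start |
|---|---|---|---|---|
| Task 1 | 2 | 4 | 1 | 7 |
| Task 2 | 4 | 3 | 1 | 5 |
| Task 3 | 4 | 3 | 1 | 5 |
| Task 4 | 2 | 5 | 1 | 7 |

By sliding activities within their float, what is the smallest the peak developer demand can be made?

6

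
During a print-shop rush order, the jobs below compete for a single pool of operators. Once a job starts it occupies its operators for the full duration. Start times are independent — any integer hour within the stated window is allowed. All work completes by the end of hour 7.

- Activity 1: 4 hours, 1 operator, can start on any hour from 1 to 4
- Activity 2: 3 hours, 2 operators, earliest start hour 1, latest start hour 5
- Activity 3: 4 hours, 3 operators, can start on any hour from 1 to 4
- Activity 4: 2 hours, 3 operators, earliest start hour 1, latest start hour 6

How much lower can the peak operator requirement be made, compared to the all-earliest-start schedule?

Early-start peak: h1:9  h2:9  h3:6  h4:4  h5:0  h6:0  h7:0 ⇒ 9.
Leveled (Activity 1@1, Activity 2@5, Activity 3@1, Activity 4@5): h1:4  h2:4  h3:4  h4:4  h5:5  h6:5  h7:2 ⇒ 5.
Reduction 9 − 5 = 4.

4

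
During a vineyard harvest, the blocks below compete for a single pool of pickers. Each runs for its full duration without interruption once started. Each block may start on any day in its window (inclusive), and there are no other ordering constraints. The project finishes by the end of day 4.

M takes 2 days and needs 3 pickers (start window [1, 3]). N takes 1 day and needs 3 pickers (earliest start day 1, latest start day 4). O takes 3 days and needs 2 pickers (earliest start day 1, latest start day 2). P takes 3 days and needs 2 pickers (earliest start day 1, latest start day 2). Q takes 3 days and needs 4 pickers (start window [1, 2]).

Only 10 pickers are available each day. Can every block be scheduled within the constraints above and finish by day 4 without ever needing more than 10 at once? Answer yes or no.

no

The minimum achievable peak is 11; 10 < 11, so no feasible schedule stays within the cap.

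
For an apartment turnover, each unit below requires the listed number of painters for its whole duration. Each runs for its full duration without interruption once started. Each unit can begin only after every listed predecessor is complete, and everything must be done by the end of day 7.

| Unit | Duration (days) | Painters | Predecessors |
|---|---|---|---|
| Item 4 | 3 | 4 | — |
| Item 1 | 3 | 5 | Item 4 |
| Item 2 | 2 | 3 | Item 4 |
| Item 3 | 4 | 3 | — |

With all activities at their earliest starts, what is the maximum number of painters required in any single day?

11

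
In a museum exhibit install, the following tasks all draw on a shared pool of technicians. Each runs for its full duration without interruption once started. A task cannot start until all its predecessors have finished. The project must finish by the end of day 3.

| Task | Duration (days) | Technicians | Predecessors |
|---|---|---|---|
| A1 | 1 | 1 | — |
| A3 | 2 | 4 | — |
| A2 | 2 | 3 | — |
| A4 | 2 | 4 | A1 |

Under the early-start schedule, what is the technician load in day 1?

8

At early start, day 1 has: A1, A3, A2.
Demand: 1 + 4 + 3 = 8.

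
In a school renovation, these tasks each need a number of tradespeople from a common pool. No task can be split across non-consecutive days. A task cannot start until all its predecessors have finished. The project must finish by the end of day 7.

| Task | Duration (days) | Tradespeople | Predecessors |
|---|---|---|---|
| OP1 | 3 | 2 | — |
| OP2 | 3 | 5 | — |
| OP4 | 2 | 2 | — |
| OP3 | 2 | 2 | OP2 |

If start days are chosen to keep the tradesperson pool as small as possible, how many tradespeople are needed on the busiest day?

5

Early-start (OP1@1, OP2@1, OP4@1, OP3@4) gives peak 9: d1:9  d2:9  d3:7  d4:2  d5:2  d6:0  d7:0.
Shift OP1→4, OP4→4, OP3→6.
Schedule OP1@4, OP2@1, OP4@4, OP3@6: d1:5  d2:5  d3:5  d4:4  d5:4  d6:4  d7:2 — peak 5.
Total tradesperson-days = 29 over 7 days ⇒ peak ≥ ⌈29/7⌉ = 5, so 5 is optimal.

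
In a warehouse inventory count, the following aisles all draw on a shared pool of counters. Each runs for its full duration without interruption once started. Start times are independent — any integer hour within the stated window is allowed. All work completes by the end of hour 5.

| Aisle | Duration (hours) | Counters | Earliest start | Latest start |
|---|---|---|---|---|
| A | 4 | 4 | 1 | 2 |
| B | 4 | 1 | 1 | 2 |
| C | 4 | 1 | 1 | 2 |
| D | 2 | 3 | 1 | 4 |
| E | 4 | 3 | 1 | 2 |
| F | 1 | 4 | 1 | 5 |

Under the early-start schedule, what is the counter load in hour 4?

9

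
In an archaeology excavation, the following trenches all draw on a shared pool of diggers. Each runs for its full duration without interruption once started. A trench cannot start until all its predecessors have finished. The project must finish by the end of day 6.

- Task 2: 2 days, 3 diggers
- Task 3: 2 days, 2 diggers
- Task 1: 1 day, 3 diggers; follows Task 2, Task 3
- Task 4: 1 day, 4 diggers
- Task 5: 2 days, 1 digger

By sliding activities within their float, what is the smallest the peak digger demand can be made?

Early-start (Task 2@1, Task 3@1, Task 1@3, Task 4@1, Task 5@1) gives peak 10: d1:10  d2:6  d3:3  d4:0  d5:0  d6:0.
Shift Task 3→3, Task 1→5, Task 4→6.
Schedule Task 2@1, Task 3@3, Task 1@5, Task 4@6, Task 5@1: d1:4  d2:4  d3:2  d4:2  d5:3  d6:4 — peak 4.
Total digger-days = 19 over 6 days ⇒ peak ≥ ⌈19/6⌉ = 4, so 4 is optimal.

4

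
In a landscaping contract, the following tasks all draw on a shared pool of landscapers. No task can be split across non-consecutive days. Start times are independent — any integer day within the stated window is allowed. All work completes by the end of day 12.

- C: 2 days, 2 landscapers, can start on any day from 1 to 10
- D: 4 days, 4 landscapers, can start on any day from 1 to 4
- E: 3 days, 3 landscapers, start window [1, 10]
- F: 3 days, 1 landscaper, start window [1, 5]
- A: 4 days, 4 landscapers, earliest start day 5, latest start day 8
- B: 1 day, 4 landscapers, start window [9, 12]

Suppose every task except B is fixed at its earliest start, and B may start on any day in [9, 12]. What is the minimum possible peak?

10

B@9: d1:10  d2:10  d3:8  d4:4  d5:4  d6:4  d7:4  d8:4  d9:4  d10:0  d11:0  d12:0 → peak 10
B@10: d1:10  d2:10  d3:8  d4:4  d5:4  d6:4  d7:4  d8:4  d9:0  d10:4  d11:0  d12:0 → peak 10
B@11: d1:10  d2:10  d3:8  d4:4  d5:4  d6:4  d7:4  d8:4  d9:0  d10:0  d11:4  d12:0 → peak 10
B@12: d1:10  d2:10  d3:8  d4:4  d5:4  d6:4  d7:4  d8:4  d9:0  d10:0  d11:0  d12:4 → peak 10
Best is B@9, peak 10.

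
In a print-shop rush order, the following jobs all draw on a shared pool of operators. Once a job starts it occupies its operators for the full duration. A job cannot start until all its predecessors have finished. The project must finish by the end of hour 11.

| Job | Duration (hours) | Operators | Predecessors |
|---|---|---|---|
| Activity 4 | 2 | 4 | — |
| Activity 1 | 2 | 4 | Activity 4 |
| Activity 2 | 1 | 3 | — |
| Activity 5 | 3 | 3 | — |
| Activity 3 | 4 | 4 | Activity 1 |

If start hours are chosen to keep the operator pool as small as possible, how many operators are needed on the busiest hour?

Early-start (Activity 4@1, Activity 1@3, Activity 2@1, Activity 5@1, Activity 3@5) gives peak 10: h1:10  h2:7  h3:7  h4:4  h5:4  h6:4  h7:4  h8:4  h9:0  h10:0  h11:0.
Shift Activity 2→5, Activity 5→5, Activity 3→8.
Schedule Activity 4@1, Activity 1@3, Activity 2@5, Activity 5@5, Activity 3@8: h1:4  h2:4  h3:4  h4:4  h5:6  h6:3  h7:3  h8:4  h9:4  h10:4  h11:4 — peak 6.

6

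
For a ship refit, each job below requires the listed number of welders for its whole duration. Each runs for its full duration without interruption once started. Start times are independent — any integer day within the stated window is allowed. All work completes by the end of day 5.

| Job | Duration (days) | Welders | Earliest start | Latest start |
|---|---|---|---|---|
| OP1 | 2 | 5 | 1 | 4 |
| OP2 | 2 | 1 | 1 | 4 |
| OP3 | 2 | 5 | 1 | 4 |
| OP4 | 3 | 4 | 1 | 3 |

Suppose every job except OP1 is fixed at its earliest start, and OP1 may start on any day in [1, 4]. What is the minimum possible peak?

OP1@1: d1:15  d2:15  d3:4  d4:0  d5:0 → peak 15
OP1@2: d1:10  d2:15  d3:9  d4:0  d5:0 → peak 15
OP1@3: d1:10  d2:10  d3:9  d4:5  d5:0 → peak 10
OP1@4: d1:10  d2:10  d3:4  d4:5  d5:5 → peak 10
Best is OP1@3, peak 10.

10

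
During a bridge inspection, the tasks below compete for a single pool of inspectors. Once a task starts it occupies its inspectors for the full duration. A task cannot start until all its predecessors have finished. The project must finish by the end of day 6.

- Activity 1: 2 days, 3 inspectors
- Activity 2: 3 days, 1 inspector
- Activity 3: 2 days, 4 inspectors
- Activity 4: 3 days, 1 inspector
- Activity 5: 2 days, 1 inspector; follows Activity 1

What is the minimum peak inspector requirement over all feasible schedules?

5

Early-start (Activity 1@1, Activity 2@1, Activity 3@1, Activity 4@1, Activity 5@3) gives peak 9: d1:9  d2:9  d3:3  d4:1  d5:0  d6:0.
Shift Activity 3→3, Activity 4→4, Activity 5→5.
Schedule Activity 1@1, Activity 2@1, Activity 3@3, Activity 4@4, Activity 5@5: d1:4  d2:4  d3:5  d4:5  d5:2  d6:2 — peak 5.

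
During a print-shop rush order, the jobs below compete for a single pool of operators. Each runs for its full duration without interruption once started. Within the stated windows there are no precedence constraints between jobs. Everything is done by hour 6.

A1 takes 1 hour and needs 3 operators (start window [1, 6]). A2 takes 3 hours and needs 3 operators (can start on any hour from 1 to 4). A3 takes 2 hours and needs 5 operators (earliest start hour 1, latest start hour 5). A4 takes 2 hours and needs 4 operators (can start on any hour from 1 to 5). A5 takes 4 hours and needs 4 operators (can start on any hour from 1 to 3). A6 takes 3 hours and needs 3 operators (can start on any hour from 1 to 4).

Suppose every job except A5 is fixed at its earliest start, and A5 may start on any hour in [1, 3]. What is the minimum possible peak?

A5@1: h1:22  h2:19  h3:10  h4:4  h5:0  h6:0 → peak 22
A5@2: h1:18  h2:19  h3:10  h4:4  h5:4  h6:0 → peak 19
A5@3: h1:18  h2:15  h3:10  h4:4  h5:4  h6:4 → peak 18
Best is A5@3, peak 18.

18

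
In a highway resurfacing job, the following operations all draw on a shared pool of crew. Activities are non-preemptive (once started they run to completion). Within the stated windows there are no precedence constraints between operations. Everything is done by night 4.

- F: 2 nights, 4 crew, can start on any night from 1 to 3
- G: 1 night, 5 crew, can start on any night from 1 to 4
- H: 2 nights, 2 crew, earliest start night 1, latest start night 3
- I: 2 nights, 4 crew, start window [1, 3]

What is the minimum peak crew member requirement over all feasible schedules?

Early-start (F@1, G@1, H@1, I@1) gives peak 15: n1:15  n2:10  n3:0  n4:0.
Shift G→3, H→3.
Schedule F@1, G@3, H@3, I@1: n1:8  n2:8  n3:7  n4:2 — peak 8.

8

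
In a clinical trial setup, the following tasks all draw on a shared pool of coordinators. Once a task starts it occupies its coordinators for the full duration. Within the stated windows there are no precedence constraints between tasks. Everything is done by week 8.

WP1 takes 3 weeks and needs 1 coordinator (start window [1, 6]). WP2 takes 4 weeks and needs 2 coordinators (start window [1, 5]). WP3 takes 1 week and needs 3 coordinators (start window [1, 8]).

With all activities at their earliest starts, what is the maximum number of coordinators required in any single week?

Early-start schedule: WP1@1, WP2@1, WP3@1.
Load per week: week 1: 6, week 2: 3, week 3: 3, week 4: 2, week 5: 0, week 6: 0, week 7: 0, week 8: 0.
Peak is 6.

6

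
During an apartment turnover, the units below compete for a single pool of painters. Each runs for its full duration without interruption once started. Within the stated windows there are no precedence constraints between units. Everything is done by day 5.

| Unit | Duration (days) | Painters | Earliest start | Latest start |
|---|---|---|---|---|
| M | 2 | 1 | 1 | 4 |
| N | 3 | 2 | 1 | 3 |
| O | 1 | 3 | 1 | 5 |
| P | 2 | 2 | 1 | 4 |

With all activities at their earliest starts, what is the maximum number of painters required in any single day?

Early-start schedule: M@1, N@1, O@1, P@1.
Load per day: day 1: 8, day 2: 5, day 3: 2, day 4: 0, day 5: 0.
Peak is 8.

8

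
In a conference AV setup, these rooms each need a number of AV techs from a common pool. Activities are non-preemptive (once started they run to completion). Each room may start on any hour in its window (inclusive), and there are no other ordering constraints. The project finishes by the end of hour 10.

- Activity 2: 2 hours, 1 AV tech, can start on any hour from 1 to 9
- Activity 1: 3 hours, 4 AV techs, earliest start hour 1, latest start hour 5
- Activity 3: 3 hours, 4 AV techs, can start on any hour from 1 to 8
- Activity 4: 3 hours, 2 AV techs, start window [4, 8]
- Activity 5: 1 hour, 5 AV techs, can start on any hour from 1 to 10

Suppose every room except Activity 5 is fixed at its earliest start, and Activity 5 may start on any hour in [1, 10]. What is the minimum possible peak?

9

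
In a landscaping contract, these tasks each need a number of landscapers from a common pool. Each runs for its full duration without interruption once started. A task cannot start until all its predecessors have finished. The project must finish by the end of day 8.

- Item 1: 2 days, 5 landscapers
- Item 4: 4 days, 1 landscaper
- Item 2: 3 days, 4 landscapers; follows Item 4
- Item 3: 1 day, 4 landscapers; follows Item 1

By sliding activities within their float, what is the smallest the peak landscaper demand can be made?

6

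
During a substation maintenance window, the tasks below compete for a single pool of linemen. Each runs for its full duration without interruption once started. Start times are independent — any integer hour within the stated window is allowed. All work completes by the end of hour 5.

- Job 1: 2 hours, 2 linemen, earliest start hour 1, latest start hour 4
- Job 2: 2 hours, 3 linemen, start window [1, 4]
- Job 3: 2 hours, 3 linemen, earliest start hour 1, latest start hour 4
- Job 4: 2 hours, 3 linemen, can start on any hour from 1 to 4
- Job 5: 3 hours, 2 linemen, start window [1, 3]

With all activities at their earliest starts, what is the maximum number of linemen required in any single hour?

13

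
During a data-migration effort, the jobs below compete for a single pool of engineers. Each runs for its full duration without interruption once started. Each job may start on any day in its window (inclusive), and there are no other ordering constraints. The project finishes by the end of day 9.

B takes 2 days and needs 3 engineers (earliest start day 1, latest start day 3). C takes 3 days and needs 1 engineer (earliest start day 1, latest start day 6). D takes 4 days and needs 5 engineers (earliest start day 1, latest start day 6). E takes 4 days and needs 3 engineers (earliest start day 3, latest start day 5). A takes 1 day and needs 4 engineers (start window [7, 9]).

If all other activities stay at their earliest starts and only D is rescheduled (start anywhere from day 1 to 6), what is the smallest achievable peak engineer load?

9

D@1: d1:9  d2:9  d3:9  d4:8  d5:3  d6:3  d7:4  d8:0  d9:0 → peak 9
D@2: d1:4  d2:9  d3:9  d4:8  d5:8  d6:3  d7:4  d8:0  d9:0 → peak 9
D@3: d1:4  d2:4  d3:9  d4:8  d5:8  d6:8  d7:4  d8:0  d9:0 → peak 9
D@4: d1:4  d2:4  d3:4  d4:8  d5:8  d6:8  d7:9  d8:0  d9:0 → peak 9
D@5: d1:4  d2:4  d3:4  d4:3  d5:8  d6:8  d7:9  d8:5  d9:0 → peak 9
D@6: d1:4  d2:4  d3:4  d4:3  d5:3  d6:8  d7:9  d8:5  d9:5 → peak 9
Best is D@1, peak 9.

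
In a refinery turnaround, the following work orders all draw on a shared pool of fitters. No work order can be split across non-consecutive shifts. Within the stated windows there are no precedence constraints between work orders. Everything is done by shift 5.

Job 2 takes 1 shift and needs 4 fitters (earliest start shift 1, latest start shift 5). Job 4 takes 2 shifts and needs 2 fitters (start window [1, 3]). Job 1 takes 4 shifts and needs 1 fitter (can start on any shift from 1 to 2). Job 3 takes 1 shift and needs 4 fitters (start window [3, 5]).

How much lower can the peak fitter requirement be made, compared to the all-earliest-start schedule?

2

Early-start peak: s1:7  s2:3  s3:5  s4:1  s5:0 ⇒ 7.
Leveled (Job 2@1, Job 4@2, Job 1@1, Job 3@4): s1:5  s2:3  s3:3  s4:5  s5:0 ⇒ 5.
Reduction 7 − 5 = 2.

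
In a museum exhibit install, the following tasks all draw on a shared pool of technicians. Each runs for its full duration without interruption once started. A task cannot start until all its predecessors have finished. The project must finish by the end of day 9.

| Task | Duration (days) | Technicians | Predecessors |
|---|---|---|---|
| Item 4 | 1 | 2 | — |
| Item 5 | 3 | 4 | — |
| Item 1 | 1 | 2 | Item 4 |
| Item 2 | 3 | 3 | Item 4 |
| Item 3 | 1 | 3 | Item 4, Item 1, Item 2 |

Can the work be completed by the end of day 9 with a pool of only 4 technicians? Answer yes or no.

yes

Schedule Item 4@1, Item 5@2, Item 1@5, Item 2@6, Item 3@9: d1:2  d2:4  d3:4  d4:4  d5:2  d6:3  d7:3  d8:3  d9:3 — peak 4 ≤ 4.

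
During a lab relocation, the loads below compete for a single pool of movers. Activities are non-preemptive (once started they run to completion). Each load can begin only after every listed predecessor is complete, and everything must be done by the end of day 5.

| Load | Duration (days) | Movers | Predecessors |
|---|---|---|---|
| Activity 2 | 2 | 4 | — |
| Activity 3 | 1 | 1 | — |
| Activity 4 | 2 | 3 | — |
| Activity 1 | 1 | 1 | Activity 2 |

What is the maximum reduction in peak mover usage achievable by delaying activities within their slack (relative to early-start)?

Early-start peak: d1:8  d2:7  d3:1  d4:0  d5:0 ⇒ 8.
Leveled (Activity 2@1, Activity 3@3, Activity 4@3, Activity 1@4): d1:4  d2:4  d3:4  d4:4  d5:0 ⇒ 4.
Reduction 8 − 4 = 4.

4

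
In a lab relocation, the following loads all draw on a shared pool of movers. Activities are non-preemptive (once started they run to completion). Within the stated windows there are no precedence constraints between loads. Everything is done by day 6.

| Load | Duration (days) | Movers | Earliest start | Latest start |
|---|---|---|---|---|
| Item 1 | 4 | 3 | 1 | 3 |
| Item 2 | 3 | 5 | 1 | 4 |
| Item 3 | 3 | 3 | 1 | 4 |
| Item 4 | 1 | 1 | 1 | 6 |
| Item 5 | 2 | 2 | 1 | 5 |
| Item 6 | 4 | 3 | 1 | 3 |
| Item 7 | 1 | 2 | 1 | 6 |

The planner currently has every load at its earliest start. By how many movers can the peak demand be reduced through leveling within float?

Early-start peak: d1:19  d2:16  d3:14  d4:6  d5:0  d6:0 ⇒ 19.
Leveled (Item 1@1, Item 2@1, Item 3@4, Item 4@1, Item 5@1, Item 6@3, Item 7@4): d1:11  d2:10  d3:11  d4:11  d5:6  d6:6 ⇒ 11.
Reduction 19 − 11 = 8.

8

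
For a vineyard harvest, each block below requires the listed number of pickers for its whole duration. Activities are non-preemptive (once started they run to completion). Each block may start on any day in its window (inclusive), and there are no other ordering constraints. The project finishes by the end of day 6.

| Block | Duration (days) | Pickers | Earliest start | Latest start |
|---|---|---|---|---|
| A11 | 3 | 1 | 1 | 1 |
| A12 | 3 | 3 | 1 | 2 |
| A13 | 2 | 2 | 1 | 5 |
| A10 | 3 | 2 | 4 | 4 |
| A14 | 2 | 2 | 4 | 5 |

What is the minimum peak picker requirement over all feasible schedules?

Schedule A11@1, A12@1, A13@1, A10@4, A14@4: d1:6  d2:6  d3:4  d4:4  d5:4  d6:2 — peak 6.
No arrangement of the 20 feasible schedules does better.

6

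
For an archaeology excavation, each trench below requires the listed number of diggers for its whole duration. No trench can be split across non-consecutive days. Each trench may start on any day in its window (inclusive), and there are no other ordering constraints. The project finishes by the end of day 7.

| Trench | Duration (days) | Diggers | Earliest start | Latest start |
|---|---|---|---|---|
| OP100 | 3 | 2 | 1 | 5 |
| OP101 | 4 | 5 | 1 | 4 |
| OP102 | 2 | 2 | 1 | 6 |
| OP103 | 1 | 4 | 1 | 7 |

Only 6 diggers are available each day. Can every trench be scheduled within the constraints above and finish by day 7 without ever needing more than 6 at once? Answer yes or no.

yes

Schedule OP100@1, OP101@4, OP102@1, OP103@3: d1:4  d2:4  d3:6  d4:5  d5:5  d6:5  d7:5 — peak 6 ≤ 6.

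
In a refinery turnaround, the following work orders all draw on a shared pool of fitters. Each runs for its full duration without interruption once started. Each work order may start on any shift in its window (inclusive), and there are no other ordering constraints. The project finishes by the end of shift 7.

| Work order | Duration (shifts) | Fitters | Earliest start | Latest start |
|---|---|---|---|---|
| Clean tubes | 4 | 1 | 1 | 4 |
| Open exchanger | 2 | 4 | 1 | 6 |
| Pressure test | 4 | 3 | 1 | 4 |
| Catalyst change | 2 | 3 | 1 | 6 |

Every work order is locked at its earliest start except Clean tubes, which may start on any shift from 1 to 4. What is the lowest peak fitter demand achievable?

Clean tubes@1: s1:11  s2:11  s3:4  s4:4  s5:0  s6:0  s7:0 → peak 11
Clean tubes@2: s1:10  s2:11  s3:4  s4:4  s5:1  s6:0  s7:0 → peak 11
Clean tubes@3: s1:10  s2:10  s3:4  s4:4  s5:1  s6:1  s7:0 → peak 10
Clean tubes@4: s1:10  s2:10  s3:3  s4:4  s5:1  s6:1  s7:1 → peak 10
Best is Clean tubes@3, peak 10.

10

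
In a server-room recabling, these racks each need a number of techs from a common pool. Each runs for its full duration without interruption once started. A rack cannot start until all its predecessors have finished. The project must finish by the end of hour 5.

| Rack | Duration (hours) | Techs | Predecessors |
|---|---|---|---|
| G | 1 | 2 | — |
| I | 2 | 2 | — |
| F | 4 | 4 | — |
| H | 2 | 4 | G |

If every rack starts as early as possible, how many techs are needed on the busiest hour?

Early-start schedule: G@1, I@1, F@1, H@2.
Load per hour: hour 1: 8, hour 2: 10, hour 3: 8, hour 4: 4, hour 5: 0.
Peak is 10.

10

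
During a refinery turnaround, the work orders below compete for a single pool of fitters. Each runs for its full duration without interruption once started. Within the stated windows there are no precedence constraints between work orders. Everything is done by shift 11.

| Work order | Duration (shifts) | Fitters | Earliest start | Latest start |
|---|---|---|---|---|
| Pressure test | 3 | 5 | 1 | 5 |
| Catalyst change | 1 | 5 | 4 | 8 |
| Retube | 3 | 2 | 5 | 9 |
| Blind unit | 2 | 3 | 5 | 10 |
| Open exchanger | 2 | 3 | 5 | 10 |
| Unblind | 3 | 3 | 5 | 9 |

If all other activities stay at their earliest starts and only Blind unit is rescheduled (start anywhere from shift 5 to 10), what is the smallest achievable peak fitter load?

8

Blind unit@5: s1:5  s2:5  s3:5  s4:5  s5:11  s6:11  s7:5  s8:0  s9:0  s10:0  s11:0 → peak 11
Blind unit@6: s1:5  s2:5  s3:5  s4:5  s5:8  s6:11  s7:8  s8:0  s9:0  s10:0  s11:0 → peak 11
Blind unit@7: s1:5  s2:5  s3:5  s4:5  s5:8  s6:8  s7:8  s8:3  s9:0  s10:0  s11:0 → peak 8
Blind unit@8: s1:5  s2:5  s3:5  s4:5  s5:8  s6:8  s7:5  s8:3  s9:3  s10:0  s11:0 → peak 8
Blind unit@9: s1:5  s2:5  s3:5  s4:5  s5:8  s6:8  s7:5  s8:0  s9:3  s10:3  s11:0 → peak 8
Blind unit@10: s1:5  s2:5  s3:5  s4:5  s5:8  s6:8  s7:5  s8:0  s9:0  s10:3  s11:3 → peak 8
Best is Blind unit@7, peak 8.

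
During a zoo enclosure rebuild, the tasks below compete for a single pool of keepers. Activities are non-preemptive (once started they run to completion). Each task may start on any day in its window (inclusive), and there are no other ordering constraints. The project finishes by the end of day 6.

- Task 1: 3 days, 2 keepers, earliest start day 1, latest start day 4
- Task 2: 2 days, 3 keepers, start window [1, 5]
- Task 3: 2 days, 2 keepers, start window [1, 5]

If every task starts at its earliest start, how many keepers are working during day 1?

At early start, day 1 has: Task 1, Task 2, Task 3.
Demand: 2 + 3 + 2 = 7.

7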